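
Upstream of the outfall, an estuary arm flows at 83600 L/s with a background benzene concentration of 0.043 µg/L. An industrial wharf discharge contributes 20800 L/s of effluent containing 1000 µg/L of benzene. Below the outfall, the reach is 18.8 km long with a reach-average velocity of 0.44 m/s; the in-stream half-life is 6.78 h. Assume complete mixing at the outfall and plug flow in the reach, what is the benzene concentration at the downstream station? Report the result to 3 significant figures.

Mixed concentration C = ΣQC/ΣQ = (83600·0.04300 + 20800·1000) / 104400 = 20800000/104400 = 199.3 µg/L.
Travel time t = 18.8·1000 / 0.44 = 42730 s = 11.87 h.
Half-life 6.78 h → k = ln 2 / 6.78 = 0.1022 h⁻¹ = 2.454 d⁻¹.
First-order decay: C = 199.3·exp(−k·t) = 199.3·0.2972 = 59.22 µg/L.

59.2 µg/L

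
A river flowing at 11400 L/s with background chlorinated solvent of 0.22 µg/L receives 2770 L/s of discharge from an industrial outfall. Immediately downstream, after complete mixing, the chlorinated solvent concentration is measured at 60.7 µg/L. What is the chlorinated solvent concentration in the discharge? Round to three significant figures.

Mass balance: 11400·0.2200 + 2770·Cₑ = 14170·60.70
→ Cₑ = (14170·60.70 − 11400·0.2200) / 2770 = 309.6 µg/L.

310 µg/L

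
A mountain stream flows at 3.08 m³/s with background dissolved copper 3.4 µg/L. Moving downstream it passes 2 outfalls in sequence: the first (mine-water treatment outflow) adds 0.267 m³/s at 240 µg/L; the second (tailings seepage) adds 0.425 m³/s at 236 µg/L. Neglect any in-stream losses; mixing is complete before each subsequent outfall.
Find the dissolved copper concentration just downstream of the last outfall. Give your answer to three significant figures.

46.4 µg/L

After outfall 1: Q = 3.080 + 0.2670 = 3.347 m³/s; C = (3.080·3.400 + 0.2670·240.0)/3.347 = 22.27 µg/L.
After outfall 2: Q = 3.347 + 0.4250 = 3.772 m³/s; C = (3.347·22.27 + 0.4250·236.0)/3.772 = 46.36 µg/L.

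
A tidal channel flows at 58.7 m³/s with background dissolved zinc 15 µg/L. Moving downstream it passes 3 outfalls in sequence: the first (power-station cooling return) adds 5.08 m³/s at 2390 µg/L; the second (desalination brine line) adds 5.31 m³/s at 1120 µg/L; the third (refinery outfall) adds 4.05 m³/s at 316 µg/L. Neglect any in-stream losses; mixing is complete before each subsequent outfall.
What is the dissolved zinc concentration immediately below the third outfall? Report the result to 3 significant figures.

Outfall 1: combined Q = 63.78 m³/s; C = (58.70·15.00 + 5.080·2390)/63.78 = 204.2 µg/L.
Outfall 2: combined Q = 69.09 m³/s; C = (63.78·204.2 + 5.310·1120)/69.09 = 274.6 µg/L.
Outfall 3: combined Q = 73.14 m³/s; C = (69.09·274.6 + 4.050·316.0)/73.14 = 276.8 µg/L.

277 µg/L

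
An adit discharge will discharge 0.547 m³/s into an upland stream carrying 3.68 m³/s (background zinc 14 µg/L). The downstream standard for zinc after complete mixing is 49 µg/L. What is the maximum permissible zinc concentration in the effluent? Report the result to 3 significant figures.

284 µg/L

At the limit, (Qr·Cr + Qe·Cₑ)/(Qr + Qe) = 49:
Cₑ = (4.227·49 − 3.680·14.00) / 0.5470 = 284.5 µg/L.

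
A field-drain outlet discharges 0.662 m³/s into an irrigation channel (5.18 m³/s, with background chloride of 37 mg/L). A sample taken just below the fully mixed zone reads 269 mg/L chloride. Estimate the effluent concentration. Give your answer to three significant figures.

Mass balance: 5.180·37.00 + 0.6620·Cₑ = 5.842·269.0
→ Cₑ = (5.842·269.0 − 5.180·37.00) / 0.6620 = 2084 mg/L.

2080 mg/L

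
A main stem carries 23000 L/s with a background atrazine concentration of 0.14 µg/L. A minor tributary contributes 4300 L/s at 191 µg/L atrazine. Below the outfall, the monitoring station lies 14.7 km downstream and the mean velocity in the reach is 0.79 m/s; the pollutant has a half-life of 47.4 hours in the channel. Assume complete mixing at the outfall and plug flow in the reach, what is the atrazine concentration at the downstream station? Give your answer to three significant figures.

After mixing, C = (23000·0.1400 + 4300·191.0) / 27300 = 824500/27300 = 30.20 µg/L.
Travel time t = 14.7·1000 / 0.79 = 18610 s = 5.169 h.
Half-life 47.4 h → k = ln 2 / 47.4 = 0.01462 h⁻¹ = 0.3510 d⁻¹.
Applying C = C₀e^(−kt): 30.20 × 0.9272 = 28.00 µg/L.

28.0 µg/L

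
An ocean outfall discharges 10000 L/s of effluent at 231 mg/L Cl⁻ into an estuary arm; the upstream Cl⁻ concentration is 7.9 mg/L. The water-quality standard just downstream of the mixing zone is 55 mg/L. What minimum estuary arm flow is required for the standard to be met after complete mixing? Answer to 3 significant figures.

Set C_mix = 55: (Q·7.900 + 10000·231.0) / (Q + 10000) = 55
→ Q = 10000·(231.0 − 55)/(55 − 7.900) = 37370 L/s.

37400 L/s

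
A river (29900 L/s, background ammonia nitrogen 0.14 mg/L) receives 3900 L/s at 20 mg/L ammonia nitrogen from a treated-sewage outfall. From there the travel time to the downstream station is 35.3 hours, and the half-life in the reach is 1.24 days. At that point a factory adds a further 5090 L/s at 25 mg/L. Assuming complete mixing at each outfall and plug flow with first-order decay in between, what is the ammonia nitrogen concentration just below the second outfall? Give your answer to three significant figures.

4.20 mg/L

Conservation of mass: C = (29900·0.1400 + 3900·20.00) / 33800 = 82190/33800 = 2.432 mg/L; combined flow 33800 L/s.
Half-life 1.24 d → k = ln 2 / 1.24 = 0.5590 d⁻¹.
After decay, C = 2.432 × e^(−kt) = 2.432 × 0.4395 = 1.069 mg/L.
Second outfall: C = (33800·1.069 + 5090·25.00)/38890 = 4.201 mg/L.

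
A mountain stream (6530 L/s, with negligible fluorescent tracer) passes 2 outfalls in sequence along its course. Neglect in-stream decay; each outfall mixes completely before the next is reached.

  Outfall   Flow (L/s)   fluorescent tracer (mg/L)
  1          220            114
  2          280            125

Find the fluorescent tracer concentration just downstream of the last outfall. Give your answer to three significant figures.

8.55 mg/L

Outfall 1: combined Q = 6750 L/s; C = (6530·0 + 220.0·114.0)/6750 = 3.716 mg/L.
Outfall 2: combined Q = 7030 L/s; C = (6750·3.716 + 280.0·125.0)/7030 = 8.546 mg/L.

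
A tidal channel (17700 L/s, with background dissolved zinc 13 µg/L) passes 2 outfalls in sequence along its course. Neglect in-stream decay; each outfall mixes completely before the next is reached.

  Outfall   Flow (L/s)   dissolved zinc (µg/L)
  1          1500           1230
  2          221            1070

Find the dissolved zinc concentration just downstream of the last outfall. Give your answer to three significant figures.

119 µg/L

Outfall 1: combined Q = 19200 L/s; C = (17700·13.00 + 1500·1230)/19200 = 108.1 µg/L.
Outfall 2: combined Q = 19420 L/s; C = (19200·108.1 + 221.0·1070)/19420 = 119.0 µg/L.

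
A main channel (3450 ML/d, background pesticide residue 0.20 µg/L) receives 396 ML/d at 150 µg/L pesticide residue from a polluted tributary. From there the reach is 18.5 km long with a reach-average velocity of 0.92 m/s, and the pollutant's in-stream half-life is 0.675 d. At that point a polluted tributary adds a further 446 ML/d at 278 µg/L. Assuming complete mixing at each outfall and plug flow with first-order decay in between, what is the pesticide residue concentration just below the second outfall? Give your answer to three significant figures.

39.9 µg/L

Mixed concentration C = ΣQC/ΣQ = (3450·0.2000 + 396.0·150.0) / 3846 = 60090/3846 = 15.62 µg/L; combined flow 3846 ML/d.
Travel time t = 18.5·1000 / 0.92 = 20110 s = 5.586 h.
Half-life 0.675 d → k = ln 2 / 0.675 = 1.027 d⁻¹.
First-order decay: C = 15.62·exp(−k·t) = 15.62·0.7874 = 12.30 µg/L.
Second outfall: C = (3846·12.30 + 446.0·278.0)/4292 = 39.91 µg/L.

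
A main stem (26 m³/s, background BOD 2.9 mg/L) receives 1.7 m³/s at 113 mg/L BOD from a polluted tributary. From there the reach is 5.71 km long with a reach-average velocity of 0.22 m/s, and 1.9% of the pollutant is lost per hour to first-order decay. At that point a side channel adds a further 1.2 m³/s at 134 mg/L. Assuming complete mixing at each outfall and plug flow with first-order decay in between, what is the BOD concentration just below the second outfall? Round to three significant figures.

Flow-weighted average: C = (26.00·2.900 + 1.700·113.0) / 27.70 = 267.5/27.70 = 9.657 mg/L; combined flow 27.70 m³/s.
Travel time t = 5.71·1000 / 0.22 = 25950 s = 7.210 h.
1.9%/h lost → k = −ln(1 − 0.019) = 0.01918 h⁻¹.
After decay, C = 9.657 × e^(−kt) = 9.657 × 0.8708 = 8.410 mg/L.
At the second outfall, C = (27.70·8.410 + 1.200·134.0) / (27.70 + 1.200) = 13.62 mg/L.

13.6 mg/L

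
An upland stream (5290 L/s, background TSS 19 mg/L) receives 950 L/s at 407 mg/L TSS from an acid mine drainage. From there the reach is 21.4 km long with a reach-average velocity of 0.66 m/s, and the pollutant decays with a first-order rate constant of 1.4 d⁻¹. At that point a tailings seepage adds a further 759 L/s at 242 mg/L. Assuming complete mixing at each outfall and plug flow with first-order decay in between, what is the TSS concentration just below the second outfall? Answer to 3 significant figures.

Flow-weighted average: C = (5290·19.00 + 950.0·407.0) / 6240 = 487200/6240 = 78.07 mg/L; combined flow 6240 L/s.
Travel time t = 21.4·1000 / 0.66 = 32420 s = 9.007 h.
Decay over the reach: 78.07·exp(−kt) = 78.07·0.5913 = 46.16 mg/L.
Second outfall: C = (6240·46.16 + 759.0·242.0)/6999 = 67.40 mg/L.

67.4 mg/L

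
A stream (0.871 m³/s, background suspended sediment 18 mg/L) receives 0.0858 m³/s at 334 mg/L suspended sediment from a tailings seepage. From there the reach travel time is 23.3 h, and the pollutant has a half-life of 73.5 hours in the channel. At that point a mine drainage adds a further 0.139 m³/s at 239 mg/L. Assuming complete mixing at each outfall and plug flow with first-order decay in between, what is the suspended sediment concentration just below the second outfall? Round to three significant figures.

Mixed concentration C = ΣQC/ΣQ = (0.8710·18.00 + 0.08580·334.0) / 0.9568 = 44.34/0.9568 = 46.34 mg/L; combined flow 0.9568 m³/s.
Half-life 73.5 h → k = ln 2 / 73.5 = 0.009431 h⁻¹ = 0.2263 d⁻¹.
First-order decay: C = 46.34·exp(−k·t) = 46.34·0.8027 = 37.20 mg/L.
Second outfall: C = (0.9568·37.20 + 0.1390·239.0)/1.096 = 62.79 mg/L.

62.8 mg/L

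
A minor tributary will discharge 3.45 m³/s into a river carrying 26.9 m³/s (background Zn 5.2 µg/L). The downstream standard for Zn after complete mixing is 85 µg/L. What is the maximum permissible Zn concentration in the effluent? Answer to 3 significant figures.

At the limit, (Qr·Cr + Qe·Cₑ)/(Qr + Qe) = 85:
Cₑ = (30.35·85 − 26.90·5.200) / 3.450 = 707.2 µg/L.

707 µg/L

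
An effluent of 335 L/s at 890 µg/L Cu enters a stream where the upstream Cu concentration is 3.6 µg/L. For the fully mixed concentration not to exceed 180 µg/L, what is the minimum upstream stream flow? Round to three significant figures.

Set C_mix = 180: (Q·3.600 + 335.0·890.0) / (Q + 335.0) = 180
→ Q = 335.0·(890.0 − 180)/(180 − 3.600) = 1348 L/s.

1350 L/s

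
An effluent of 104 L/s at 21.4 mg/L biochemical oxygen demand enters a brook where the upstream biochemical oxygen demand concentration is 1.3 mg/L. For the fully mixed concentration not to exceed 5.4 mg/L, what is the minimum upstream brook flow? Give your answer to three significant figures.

Set C_mix = 5.4: (Q·1.300 + 104.0·21.40) / (Q + 104.0) = 5.4
→ Q = 104.0·(21.40 − 5.4)/(5.4 − 1.300) = 405.9 L/s.

406 L/s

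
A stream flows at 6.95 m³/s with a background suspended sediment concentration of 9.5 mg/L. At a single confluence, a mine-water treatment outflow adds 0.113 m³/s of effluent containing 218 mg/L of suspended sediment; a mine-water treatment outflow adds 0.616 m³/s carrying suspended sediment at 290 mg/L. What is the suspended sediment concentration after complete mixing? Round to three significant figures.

35.1 mg/L

Mass balance: C = (6.950·9.500 + 0.1130·218.0 + 0.6160·290.0) / 7.679 = 269.3/7.679 = 35.07 mg/L.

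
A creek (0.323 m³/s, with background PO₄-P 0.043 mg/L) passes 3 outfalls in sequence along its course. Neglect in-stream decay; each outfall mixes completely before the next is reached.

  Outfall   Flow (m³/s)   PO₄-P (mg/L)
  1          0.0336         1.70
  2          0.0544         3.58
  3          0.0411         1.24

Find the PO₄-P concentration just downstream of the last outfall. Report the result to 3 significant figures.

Below outfall 1: Q → 0.3566 m³/s, C = (0.3230·0.04300 + 0.03360·1.700)/0.3566 = 0.1991 mg/L.
Below outfall 2: Q → 0.4110 m³/s, C = (0.3566·0.1991 + 0.05440·3.580)/0.4110 = 0.6466 mg/L.
Below outfall 3: Q → 0.4521 m³/s, C = (0.4110·0.6466 + 0.04110·1.240)/0.4521 = 0.7006 mg/L.

0.701 mg/L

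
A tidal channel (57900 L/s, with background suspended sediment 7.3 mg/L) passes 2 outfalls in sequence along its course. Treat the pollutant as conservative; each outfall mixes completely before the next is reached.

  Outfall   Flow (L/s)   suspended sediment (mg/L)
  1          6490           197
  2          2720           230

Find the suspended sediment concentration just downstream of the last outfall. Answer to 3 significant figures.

34.7 mg/L

After outfall 1: Q = 57900 + 6490 = 64390 L/s; C = (57900·7.300 + 6490·197.0)/64390 = 26.42 mg/L.
After outfall 2: Q = 64390 + 2720 = 67110 L/s; C = (64390·26.42 + 2720·230.0)/67110 = 34.67 mg/L.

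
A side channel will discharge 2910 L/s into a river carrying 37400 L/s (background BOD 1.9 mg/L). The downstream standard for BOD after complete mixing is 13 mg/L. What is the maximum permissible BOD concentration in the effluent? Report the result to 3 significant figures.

At the limit, (Qr·Cr + Qe·Cₑ)/(Qr + Qe) = 13:
Cₑ = (40310·13 − 37400·1.900) / 2910 = 155.7 mg/L.

156 mg/L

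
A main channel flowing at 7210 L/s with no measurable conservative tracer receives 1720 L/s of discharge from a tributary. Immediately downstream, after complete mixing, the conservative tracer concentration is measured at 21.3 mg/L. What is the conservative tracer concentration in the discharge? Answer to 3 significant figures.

111 mg/L

Mass balance: 7210·0 + 1720·Cₑ = 8930·21.30
→ Cₑ = (8930·21.30 − 7210·0) / 1720 = 110.6 mg/L.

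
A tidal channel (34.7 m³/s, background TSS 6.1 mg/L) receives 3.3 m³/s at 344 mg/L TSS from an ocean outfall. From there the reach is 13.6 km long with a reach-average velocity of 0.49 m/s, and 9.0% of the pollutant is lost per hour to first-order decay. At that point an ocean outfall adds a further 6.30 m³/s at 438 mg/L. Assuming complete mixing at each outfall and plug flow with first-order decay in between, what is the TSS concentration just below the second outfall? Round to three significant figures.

Mixed concentration C = ΣQC/ΣQ = (34.70·6.100 + 3.300·344.0) / 38.00 = 1347/38.00 = 35.44 mg/L; combined flow 38.00 m³/s.
Travel time t = 13.6·1000 / 0.49 = 27760 s = 7.710 h.
9.0%/h lost → k = −ln(1 − 0.09) = 0.09431 h⁻¹.
After decay, C = 35.44 × e^(−kt) = 35.44 × 0.4833 = 17.13 mg/L.
At the second outfall, C = (38.00·17.13 + 6.300·438.0) / (38.00 + 6.300) = 76.98 mg/L.

77.0 mg/L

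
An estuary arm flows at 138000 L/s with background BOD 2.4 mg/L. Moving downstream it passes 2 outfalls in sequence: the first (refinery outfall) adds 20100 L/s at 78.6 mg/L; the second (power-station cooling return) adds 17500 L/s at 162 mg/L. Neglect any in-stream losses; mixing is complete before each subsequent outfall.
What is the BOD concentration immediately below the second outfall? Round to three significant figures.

Outfall 1: combined Q = 158100 L/s; C = (138000·2.400 + 20100·78.60)/158100 = 12.09 mg/L.
Outfall 2: combined Q = 175600 L/s; C = (158100·12.09 + 17500·162.0)/175600 = 27.03 mg/L.

27.0 mg/L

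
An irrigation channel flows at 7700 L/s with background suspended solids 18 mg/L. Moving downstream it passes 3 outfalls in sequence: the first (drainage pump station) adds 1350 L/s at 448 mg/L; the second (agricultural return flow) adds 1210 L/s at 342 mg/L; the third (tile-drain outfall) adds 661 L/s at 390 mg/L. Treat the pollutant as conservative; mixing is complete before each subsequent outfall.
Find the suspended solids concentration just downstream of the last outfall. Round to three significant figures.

After outfall 1: Q = 7700 + 1350 = 9050 L/s; C = (7700·18.00 + 1350·448.0)/9050 = 82.14 mg/L.
After outfall 2: Q = 9050 + 1210 = 10260 L/s; C = (9050·82.14 + 1210·342.0)/10260 = 112.8 mg/L.
After outfall 3: Q = 10260 + 661.0 = 10920 L/s; C = (10260·112.8 + 661.0·390.0)/10920 = 129.6 mg/L.

130 mg/L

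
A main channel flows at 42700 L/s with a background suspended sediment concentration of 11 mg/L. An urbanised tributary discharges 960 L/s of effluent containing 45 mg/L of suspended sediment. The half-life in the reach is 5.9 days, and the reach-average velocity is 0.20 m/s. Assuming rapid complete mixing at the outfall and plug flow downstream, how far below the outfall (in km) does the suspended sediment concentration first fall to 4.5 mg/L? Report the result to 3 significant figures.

141 km

Conservation of mass: C = (42700·11.00 + 960.0·45.00) / 43660 = 512900/43660 = 11.75 mg/L.
Half-life 5.9 d → k = ln 2 / 5.9 = 0.1175 d⁻¹.
Set 11.75·exp(−k·t) = 4.5 → t = ln(11.75/4.5)/k = 705700 s = 196.0 h.
Distance = v·t = 0.20·705700 = 141100 m = 141.1 km.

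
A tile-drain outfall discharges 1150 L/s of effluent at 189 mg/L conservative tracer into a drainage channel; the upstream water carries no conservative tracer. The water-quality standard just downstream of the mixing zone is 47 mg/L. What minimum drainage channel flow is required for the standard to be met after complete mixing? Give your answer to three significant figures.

Set C_mix = 47: (Q·0 + 1150·189.0) / (Q + 1150) = 47
→ Q = 1150·(189.0 − 47)/(47 − 0) = 3474 L/s.

3470 L/s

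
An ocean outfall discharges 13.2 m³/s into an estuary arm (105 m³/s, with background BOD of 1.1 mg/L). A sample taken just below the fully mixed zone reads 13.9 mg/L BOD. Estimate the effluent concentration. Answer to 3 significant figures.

116 mg/L

Mass balance: 105.0·1.100 + 13.20·Cₑ = 118.2·13.90
→ Cₑ = (118.2·13.90 − 105.0·1.100) / 13.20 = 115.7 mg/L.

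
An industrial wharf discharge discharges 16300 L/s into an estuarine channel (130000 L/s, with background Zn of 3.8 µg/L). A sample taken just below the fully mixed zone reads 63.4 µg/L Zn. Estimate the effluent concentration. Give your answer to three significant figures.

539 µg/L

Mass balance: 130000·3.800 + 16300·Cₑ = 146300·63.40
→ Cₑ = (146300·63.40 − 130000·3.800) / 16300 = 538.7 µg/L.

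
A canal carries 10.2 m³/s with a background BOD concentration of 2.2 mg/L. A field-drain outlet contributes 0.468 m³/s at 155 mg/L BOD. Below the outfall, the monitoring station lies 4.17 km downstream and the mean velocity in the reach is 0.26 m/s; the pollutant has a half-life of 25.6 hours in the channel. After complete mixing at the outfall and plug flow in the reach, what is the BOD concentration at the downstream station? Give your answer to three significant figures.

7.89 mg/L

Conservation of mass: C = (10.20·2.200 + 0.4680·155.0) / 10.67 = 94.98/10.67 = 8.903 mg/L.
Travel time t = 4.17·1000 / 0.26 = 16040 s = 4.455 h.
Half-life 25.6 h → k = ln 2 / 25.6 = 0.02708 h⁻¹ = 0.6498 d⁻¹.
Decay over the reach: 8.903·exp(−kt) = 8.903·0.8864 = 7.892 mg/L.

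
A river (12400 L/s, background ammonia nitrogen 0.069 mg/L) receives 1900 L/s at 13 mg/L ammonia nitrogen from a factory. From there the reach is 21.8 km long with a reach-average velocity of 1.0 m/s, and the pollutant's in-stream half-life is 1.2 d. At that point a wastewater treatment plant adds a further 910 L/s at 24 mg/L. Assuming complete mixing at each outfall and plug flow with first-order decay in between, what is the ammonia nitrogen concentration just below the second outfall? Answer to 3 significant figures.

2.89 mg/L

Mixed concentration C = ΣQC/ΣQ = (12400·0.06900 + 1900·13.00) / 14300 = 25560/14300 = 1.787 mg/L; combined flow 14300 L/s.
Travel time t = 21.8·1000 / 1.0 = 21800 s = 6.056 h.
Half-life 1.2 d → k = ln 2 / 1.2 = 0.5776 d⁻¹.
First-order decay: C = 1.787·exp(−k·t) = 1.787·0.8644 = 1.545 mg/L.
At the second outfall, C = (14300·1.545 + 910.0·24.00) / (14300 + 910.0) = 2.888 mg/L.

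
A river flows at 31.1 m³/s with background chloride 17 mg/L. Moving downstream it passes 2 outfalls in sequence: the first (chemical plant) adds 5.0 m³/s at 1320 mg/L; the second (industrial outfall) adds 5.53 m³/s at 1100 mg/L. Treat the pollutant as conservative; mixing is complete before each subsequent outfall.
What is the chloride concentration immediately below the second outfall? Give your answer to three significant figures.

Outfall 1: combined Q = 36.10 m³/s; C = (31.10·17.00 + 5.000·1320)/36.10 = 197.5 mg/L.
Outfall 2: combined Q = 41.63 m³/s; C = (36.10·197.5 + 5.530·1100)/41.63 = 317.4 mg/L.

317 mg/L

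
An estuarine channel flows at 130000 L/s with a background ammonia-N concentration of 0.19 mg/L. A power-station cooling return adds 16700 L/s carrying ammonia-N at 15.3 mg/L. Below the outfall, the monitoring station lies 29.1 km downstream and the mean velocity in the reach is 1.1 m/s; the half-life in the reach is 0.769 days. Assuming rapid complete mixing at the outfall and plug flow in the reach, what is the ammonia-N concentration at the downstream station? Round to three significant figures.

Mixed concentration C = ΣQC/ΣQ = (130000·0.1900 + 16700·15.30) / 146700 = 280200/146700 = 1.910 mg/L.
Travel time t = 29.1·1000 / 1.1 = 26450 s = 7.348 h.
Half-life 0.769 d → k = ln 2 / 0.769 = 0.9014 d⁻¹.
Decay over the reach: 1.910·exp(−kt) = 1.910·0.7588 = 1.449 mg/L.

1.45 mg/L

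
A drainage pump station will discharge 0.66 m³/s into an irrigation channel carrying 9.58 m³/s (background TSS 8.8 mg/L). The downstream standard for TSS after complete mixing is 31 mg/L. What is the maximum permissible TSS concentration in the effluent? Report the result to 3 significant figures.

353 mg/L

At the limit, (Qr·Cr + Qe·Cₑ)/(Qr + Qe) = 31:
Cₑ = (10.24·31 − 9.580·8.800) / 0.6600 = 353.2 mg/L.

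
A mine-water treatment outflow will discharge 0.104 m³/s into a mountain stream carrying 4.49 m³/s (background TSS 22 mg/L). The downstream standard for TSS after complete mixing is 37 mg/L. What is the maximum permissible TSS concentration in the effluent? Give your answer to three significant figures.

At the limit, (Qr·Cr + Qe·Cₑ)/(Qr + Qe) = 37:
Cₑ = (4.594·37 − 4.490·22.00) / 0.1040 = 684.6 mg/L.

685 mg/L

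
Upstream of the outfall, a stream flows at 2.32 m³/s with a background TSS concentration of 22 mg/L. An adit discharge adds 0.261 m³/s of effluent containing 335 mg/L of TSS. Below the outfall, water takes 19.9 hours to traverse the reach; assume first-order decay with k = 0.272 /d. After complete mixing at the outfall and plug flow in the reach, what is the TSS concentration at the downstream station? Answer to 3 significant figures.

Conservation of mass: C = (2.320·22.00 + 0.2610·335.0) / 2.581 = 138.5/2.581 = 53.65 mg/L.
After decay, C = 53.65 × e^(−kt) = 53.65 × 0.7981 = 42.82 mg/L.

42.8 mg/L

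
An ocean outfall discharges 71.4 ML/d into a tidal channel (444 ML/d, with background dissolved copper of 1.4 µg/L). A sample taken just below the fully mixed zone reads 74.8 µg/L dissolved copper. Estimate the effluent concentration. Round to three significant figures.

531 µg/L

Mass balance: 444.0·1.400 + 71.40·Cₑ = 515.4·74.80
→ Cₑ = (515.4·74.80 − 444.0·1.400) / 71.40 = 531.2 µg/L.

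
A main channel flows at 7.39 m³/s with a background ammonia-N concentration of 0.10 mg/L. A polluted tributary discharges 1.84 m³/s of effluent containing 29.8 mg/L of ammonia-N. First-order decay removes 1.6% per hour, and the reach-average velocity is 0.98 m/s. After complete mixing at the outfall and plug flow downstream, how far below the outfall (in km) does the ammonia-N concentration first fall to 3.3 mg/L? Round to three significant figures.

Flow-weighted average: C = (7.390·0.1000 + 1.840·29.80) / 9.230 = 55.57/9.230 = 6.021 mg/L.
1.6%/h lost → k = −ln(1 − 0.016) = 0.01613 h⁻¹.
Set 6.021·exp(−k·t) = 3.3 → t = ln(6.021/3.3)/k = 134200 s = 37.28 h.
Distance = v·t = 0.98·134200 = 131500 m = 131.5 km.

132 km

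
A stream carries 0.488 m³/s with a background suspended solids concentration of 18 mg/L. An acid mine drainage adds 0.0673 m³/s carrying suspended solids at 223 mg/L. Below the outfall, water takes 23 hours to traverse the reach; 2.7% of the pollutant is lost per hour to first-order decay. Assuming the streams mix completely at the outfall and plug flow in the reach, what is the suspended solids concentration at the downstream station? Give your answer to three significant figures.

22.8 mg/L

Conservation of mass: C = (0.4880·18.00 + 0.06730·223.0) / 0.5553 = 23.79/0.5553 = 42.85 mg/L.
2.7%/h lost → k = −ln(1 − 0.027) = 0.02737 h⁻¹.
First-order decay: C = 42.85·exp(−k·t) = 42.85·0.5328 = 22.83 mg/L.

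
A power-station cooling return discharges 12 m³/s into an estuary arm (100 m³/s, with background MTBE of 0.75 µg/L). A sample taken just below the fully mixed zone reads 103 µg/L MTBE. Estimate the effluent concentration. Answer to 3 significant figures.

Mass balance: 100.0·0.7500 + 12.00·Cₑ = 112.0·103.0
→ Cₑ = (112.0·103.0 − 100.0·0.7500) / 12.00 = 955.1 µg/L.

955 µg/L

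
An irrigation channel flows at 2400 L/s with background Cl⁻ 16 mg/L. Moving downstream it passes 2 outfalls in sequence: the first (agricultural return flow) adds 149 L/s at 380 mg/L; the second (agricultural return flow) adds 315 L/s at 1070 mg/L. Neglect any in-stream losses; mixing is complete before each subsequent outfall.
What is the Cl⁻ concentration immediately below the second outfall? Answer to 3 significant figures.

151 mg/L

After outfall 1: Q = 2400 + 149.0 = 2549 L/s; C = (2400·16.00 + 149.0·380.0)/2549 = 37.28 mg/L.
After outfall 2: Q = 2549 + 315.0 = 2864 L/s; C = (2549·37.28 + 315.0·1070)/2864 = 150.9 mg/L.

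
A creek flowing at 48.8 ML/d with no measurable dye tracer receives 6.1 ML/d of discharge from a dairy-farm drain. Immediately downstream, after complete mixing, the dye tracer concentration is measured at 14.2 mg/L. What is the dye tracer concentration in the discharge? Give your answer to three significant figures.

Mass balance: 48.80·0 + 6.100·Cₑ = 54.90·14.20
→ Cₑ = (54.90·14.20 − 48.80·0) / 6.100 = 127.8 mg/L.

128 mg/L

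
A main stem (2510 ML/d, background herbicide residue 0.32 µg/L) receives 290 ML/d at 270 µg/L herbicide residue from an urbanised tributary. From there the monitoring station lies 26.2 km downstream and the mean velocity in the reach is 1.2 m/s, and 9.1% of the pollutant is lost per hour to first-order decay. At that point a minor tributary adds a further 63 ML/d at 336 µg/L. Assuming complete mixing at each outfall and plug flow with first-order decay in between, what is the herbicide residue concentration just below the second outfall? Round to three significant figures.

After mixing, C = (2510·0.3200 + 290.0·270.0) / 2800 = 79100/2800 = 28.25 µg/L; combined flow 2800 ML/d.
Travel time t = 26.2·1000 / 1.2 = 21830 s = 6.065 h.
9.1%/h lost → k = −ln(1 − 0.091) = 0.09541 h⁻¹.
Applying C = C₀e^(−kt): 28.25 × 0.5607 = 15.84 µg/L.
At the second outfall, C = (2800·15.84 + 63.00·336.0) / (2800 + 63.00) = 22.88 µg/L.

22.9 µg/L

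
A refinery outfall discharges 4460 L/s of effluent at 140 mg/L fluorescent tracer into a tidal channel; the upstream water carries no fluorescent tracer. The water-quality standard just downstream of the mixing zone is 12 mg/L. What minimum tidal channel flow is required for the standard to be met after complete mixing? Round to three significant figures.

47600 L/s

Set C_mix = 12: (Q·0 + 4460·140.0) / (Q + 4460) = 12
→ Q = 4460·(140.0 − 12)/(12 − 0) = 47570 L/s.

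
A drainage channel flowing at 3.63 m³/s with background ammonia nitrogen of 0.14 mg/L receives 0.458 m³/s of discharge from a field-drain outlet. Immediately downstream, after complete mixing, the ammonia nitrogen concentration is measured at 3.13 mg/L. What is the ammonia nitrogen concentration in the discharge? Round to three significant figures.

Mass balance: 3.630·0.1400 + 0.4580·Cₑ = 4.088·3.130
→ Cₑ = (4.088·3.130 − 3.630·0.1400) / 0.4580 = 26.83 mg/L.

26.8 mg/L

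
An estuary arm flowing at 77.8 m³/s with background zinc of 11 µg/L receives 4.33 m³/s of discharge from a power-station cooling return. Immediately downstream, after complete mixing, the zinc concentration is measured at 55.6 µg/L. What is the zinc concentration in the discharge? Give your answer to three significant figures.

857 µg/L

Mass balance: 77.80·11.00 + 4.330·Cₑ = 82.13·55.60
→ Cₑ = (82.13·55.60 − 77.80·11.00) / 4.330 = 857.0 µg/L.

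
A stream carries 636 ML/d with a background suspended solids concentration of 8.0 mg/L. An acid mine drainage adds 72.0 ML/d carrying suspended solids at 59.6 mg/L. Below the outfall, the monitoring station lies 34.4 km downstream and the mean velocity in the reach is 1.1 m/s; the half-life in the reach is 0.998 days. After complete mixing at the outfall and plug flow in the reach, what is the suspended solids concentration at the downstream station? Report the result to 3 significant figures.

10.3 mg/L

Mass balance: C = (636.0·8.000 + 72.00·59.60) / 708.0 = 9379/708.0 = 13.25 mg/L.
Travel time t = 34.4·1000 / 1.1 = 31270 s = 8.687 h.
Half-life 0.998 d → k = ln 2 / 0.998 = 0.6945 d⁻¹.
After decay, C = 13.25 × e^(−kt) = 13.25 × 0.7777 = 10.30 mg/L.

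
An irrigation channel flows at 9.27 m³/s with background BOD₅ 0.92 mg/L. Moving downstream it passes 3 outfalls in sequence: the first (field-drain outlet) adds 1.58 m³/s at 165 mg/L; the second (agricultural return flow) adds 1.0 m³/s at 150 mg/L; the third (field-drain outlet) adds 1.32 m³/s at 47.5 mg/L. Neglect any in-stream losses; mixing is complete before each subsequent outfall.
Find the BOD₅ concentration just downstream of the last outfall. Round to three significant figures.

36.6 mg/L

Below outfall 1: Q → 10.85 m³/s, C = (9.270·0.9200 + 1.580·165.0)/10.85 = 24.81 mg/L.
Below outfall 2: Q → 11.85 m³/s, C = (10.85·24.81 + 1.000·150.0)/11.85 = 35.38 mg/L.
Below outfall 3: Q → 13.17 m³/s, C = (11.85·35.38 + 1.320·47.50)/13.17 = 36.59 mg/L.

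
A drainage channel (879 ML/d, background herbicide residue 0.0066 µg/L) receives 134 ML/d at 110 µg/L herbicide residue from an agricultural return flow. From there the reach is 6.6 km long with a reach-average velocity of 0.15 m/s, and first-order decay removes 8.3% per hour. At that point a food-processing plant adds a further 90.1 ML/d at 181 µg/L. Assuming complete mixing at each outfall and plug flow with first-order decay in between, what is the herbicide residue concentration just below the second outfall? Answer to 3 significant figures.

Flow-weighted average: C = (879.0·0.006600 + 134.0·110.0) / 1013 = 14750/1013 = 14.56 µg/L; combined flow 1013 ML/d.
Travel time t = 6.6·1000 / 0.15 = 44000 s = 12.22 h.
8.3%/h lost → k = −ln(1 − 0.083) = 0.08665 h⁻¹.
Decay over the reach: 14.56·exp(−kt) = 14.56·0.3468 = 5.048 µg/L.
At the second outfall, C = (1013·5.048 + 90.10·181.0) / (1013 + 90.10) = 19.42 µg/L.

19.4 µg/L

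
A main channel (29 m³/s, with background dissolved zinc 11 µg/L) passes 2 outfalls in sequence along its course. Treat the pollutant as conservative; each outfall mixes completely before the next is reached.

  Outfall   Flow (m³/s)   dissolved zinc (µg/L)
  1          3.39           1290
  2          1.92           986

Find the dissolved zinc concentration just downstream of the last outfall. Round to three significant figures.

192 µg/L

Below outfall 1: Q → 32.39 m³/s, C = (29.00·11.00 + 3.390·1290)/32.39 = 144.9 µg/L.
Below outfall 2: Q → 34.31 m³/s, C = (32.39·144.9 + 1.920·986.0)/34.31 = 191.9 µg/L.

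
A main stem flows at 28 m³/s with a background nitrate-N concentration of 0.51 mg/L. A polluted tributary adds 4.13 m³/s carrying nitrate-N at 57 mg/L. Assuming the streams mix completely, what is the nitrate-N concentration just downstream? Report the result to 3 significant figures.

After mixing, C = (28.00·0.5100 + 4.130·57.00) / 32.13 = 249.7/32.13 = 7.771 mg/L.

7.77 mg/L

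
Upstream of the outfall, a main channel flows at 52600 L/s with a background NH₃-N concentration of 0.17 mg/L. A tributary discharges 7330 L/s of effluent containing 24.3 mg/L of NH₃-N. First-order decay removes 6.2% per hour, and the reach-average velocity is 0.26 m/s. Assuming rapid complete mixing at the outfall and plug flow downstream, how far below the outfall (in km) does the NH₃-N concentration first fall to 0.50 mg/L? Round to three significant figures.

Flow-weighted average: C = (52600·0.1700 + 7330·24.30) / 59930 = 187100/59930 = 3.121 mg/L.
6.2%/h lost → k = −ln(1 − 0.062) = 0.06401 h⁻¹.
Set 3.121·exp(−k·t) = 0.50 → t = ln(3.121/0.50)/k = 103000 s = 28.61 h.
Distance = v·t = 0.26·103000 = 26780 m = 26.78 km.

26.8 km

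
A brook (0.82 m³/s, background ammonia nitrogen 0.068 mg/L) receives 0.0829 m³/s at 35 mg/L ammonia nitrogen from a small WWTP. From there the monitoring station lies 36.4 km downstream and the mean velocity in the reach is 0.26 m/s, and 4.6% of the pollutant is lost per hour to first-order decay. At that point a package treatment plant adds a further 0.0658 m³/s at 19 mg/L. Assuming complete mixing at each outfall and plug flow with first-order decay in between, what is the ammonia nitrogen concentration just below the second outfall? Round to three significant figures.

1.78 mg/L

Conservation of mass: C = (0.8200·0.06800 + 0.08290·35.00) / 0.9029 = 2.957/0.9029 = 3.275 mg/L; combined flow 0.9029 m³/s.
Travel time t = 36.4·1000 / 0.26 = 140000 s = 38.89 h.
4.6%/h lost → k = −ln(1 − 0.046) = 0.04709 h⁻¹.
After decay, C = 3.275 × e^(−kt) = 3.275 × 0.1602 = 0.5247 mg/L.
At the second outfall, C = (0.9029·0.5247 + 0.06580·19.00) / (0.9029 + 0.06580) = 1.780 mg/L.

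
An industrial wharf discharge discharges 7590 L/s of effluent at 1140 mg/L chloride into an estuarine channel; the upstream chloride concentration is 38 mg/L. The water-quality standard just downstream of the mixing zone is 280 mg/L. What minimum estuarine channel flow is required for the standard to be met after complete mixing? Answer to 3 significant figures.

Set C_mix = 280: (Q·38.00 + 7590·1140) / (Q + 7590) = 280
→ Q = 7590·(1140 − 280)/(280 − 38.00) = 26970 L/s.

27000 L/s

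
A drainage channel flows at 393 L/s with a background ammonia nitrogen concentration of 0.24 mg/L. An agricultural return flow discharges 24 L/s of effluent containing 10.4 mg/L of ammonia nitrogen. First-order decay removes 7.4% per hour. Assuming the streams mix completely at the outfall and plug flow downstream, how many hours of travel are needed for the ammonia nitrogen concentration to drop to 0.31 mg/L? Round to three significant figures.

12.7 h

Mixed concentration C = ΣQC/ΣQ = (393.0·0.2400 + 24.00·10.40) / 417.0 = 343.9/417.0 = 0.8247 mg/L.
7.4%/h lost → k = −ln(1 − 0.074) = 0.07688 h⁻¹.
0.8247·exp(−k·t) = 0.31 → t = ln(0.8247/0.31)/k = 45820 s = 12.73 h.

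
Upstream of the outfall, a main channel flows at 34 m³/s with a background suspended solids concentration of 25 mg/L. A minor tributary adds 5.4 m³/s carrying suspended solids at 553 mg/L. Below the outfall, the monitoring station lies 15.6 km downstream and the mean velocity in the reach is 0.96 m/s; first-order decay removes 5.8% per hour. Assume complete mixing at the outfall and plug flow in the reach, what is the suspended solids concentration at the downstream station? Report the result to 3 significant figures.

Flow-weighted average: C = (34.00·25.00 + 5.400·553.0) / 39.40 = 3836/39.40 = 97.37 mg/L.
Travel time t = 15.6·1000 / 0.96 = 16250 s = 4.514 h.
5.8%/h lost → k = −ln(1 − 0.058) = 0.05975 h⁻¹.
Decay over the reach: 97.37·exp(−kt) = 97.37·0.7636 = 74.35 mg/L.

74.3 mg/L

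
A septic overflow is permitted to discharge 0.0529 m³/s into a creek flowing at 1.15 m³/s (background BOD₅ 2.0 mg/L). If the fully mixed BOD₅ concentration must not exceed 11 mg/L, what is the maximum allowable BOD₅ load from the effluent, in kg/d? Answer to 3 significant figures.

Mass balance at the limit: 1.150·2.000 + 0.05290·Cₑ = 1.203·11 → Cₑ = 206.7 mg/L.
Load = 0.05290 m³/s × 206.7 g/m³ × 86 400 s/d = 944.5 kg/d.

945 kg/d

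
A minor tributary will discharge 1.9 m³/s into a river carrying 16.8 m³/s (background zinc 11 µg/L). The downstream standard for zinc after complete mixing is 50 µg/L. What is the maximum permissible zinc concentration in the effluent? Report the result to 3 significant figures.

At the limit, (Qr·Cr + Qe·Cₑ)/(Qr + Qe) = 50:
Cₑ = (18.70·50 − 16.80·11.00) / 1.900 = 394.8 µg/L.

395 µg/L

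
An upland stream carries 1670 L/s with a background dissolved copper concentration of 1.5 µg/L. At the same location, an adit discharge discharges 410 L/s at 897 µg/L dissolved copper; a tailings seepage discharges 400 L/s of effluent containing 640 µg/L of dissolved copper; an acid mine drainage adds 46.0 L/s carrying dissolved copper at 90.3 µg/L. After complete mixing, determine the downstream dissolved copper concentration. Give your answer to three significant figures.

Mixed concentration C = ΣQC/ΣQ = (1670·1.500 + 410.0·897.0 + 400.0·640.0 + 46.00·90.30) / 2526 = 630400/2526 = 249.6 µg/L.

250 µg/L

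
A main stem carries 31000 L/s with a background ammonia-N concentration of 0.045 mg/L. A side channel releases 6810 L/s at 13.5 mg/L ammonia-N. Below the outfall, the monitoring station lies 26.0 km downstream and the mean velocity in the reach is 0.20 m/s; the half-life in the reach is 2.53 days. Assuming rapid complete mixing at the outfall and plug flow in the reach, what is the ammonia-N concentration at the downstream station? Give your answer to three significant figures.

Mass balance: C = (31000·0.04500 + 6810·13.50) / 37810 = 93330/37810 = 2.468 mg/L.
Travel time t = 26.0·1000 / 0.20 = 130000 s = 36.11 h.
Half-life 2.53 d → k = ln 2 / 2.53 = 0.2740 d⁻¹.
After decay, C = 2.468 × e^(−kt) = 2.468 × 0.6622 = 1.635 mg/L.

1.63 mg/L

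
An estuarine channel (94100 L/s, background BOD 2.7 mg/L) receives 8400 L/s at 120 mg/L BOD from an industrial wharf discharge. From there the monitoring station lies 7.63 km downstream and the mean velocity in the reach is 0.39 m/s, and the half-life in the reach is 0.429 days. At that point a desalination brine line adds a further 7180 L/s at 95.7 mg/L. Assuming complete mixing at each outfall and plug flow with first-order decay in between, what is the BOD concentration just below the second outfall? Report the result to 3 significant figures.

Mass balance: C = (94100·2.700 + 8400·120.0) / 102500 = 1262000/102500 = 12.31 mg/L; combined flow 102500 L/s.
Travel time t = 7.63·1000 / 0.39 = 19560 s = 5.434 h.
Half-life 0.429 d → k = ln 2 / 0.429 = 1.616 d⁻¹.
Applying C = C₀e^(−kt): 12.31 × 0.6936 = 8.540 mg/L.
At the second outfall, C = (102500·8.540 + 7180·95.70) / (102500 + 7180) = 14.25 mg/L.

14.2 mg/L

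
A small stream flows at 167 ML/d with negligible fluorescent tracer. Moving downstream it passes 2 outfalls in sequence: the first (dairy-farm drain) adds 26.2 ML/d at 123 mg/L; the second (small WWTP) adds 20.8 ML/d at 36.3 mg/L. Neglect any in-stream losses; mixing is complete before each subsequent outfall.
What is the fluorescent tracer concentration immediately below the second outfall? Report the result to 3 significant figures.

After outfall 1: Q = 167.0 + 26.20 = 193.2 ML/d; C = (167.0·0 + 26.20·123.0)/193.2 = 16.68 mg/L.
After outfall 2: Q = 193.2 + 20.80 = 214.0 ML/d; C = (193.2·16.68 + 20.80·36.30)/214.0 = 18.59 mg/L.

18.6 mg/L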